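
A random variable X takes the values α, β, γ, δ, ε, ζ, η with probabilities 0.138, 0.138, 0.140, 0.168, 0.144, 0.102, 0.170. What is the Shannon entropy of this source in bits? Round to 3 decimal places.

H = −Σ pᵢ log₂ pᵢ.
−0.138·log₂(0.138) = 0.3943
−0.138·log₂(0.138) = 0.3943
−0.140·log₂(0.140) = 0.3971
−0.168·log₂(0.168) = 0.4323
−0.144·log₂(0.144) = 0.4026
−0.102·log₂(0.102) = 0.3359
−0.170·log₂(0.170) = 0.4346
Sum ≈ 2.7912 → 2.791 bits.

2.791 bits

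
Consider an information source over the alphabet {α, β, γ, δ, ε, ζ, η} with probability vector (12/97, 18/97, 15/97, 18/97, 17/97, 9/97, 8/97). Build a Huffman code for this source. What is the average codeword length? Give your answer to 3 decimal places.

Repeatedly combine the two least-probable nodes; the expected code length is the sum of the merged weights.
merge 8/97 + 9/97 → 17/97
merge 12/97 + 15/97 → 27/97
merge 17/97 + 17/97 → 34/97
merge 18/97 + 18/97 → 36/97
merge 27/97 + 34/97 → 61/97
merge 36/97 + 61/97 → 1
L = 17/97 + 27/97 + 34/97 + 36/97 + 61/97 + 1 = 272/97 ≈ 2.804 bits/symbol.

2.804 bits/symbol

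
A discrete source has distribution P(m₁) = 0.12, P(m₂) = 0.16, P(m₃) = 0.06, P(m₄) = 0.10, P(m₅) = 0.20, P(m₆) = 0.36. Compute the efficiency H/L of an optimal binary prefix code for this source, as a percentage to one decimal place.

96.8%

Entropy H = −Σ p log₂ p ≈ 2.3608 bits.
Huffman merges: 3/50+1/10→4/25; 3/25+4/25→7/25; 4/25+1/5→9/25; 7/25+9/25→16/25; 9/25+16/25→1. L = 61/25 ≈ 2.4400.
Efficiency = H/L = 2.3608/2.4400 = 96.8%.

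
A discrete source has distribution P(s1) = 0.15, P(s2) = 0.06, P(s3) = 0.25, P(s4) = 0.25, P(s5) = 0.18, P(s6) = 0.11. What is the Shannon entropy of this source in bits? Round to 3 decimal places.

H = −Σ pᵢ log₂ pᵢ.
−0.15·log₂(0.15) = 0.4105
−0.06·log₂(0.06) = 0.2435
−0.25·log₂(0.25) = 0.5000
−0.25·log₂(0.25) = 0.5000
−0.18·log₂(0.18) = 0.4453
−0.11·log₂(0.11) = 0.3503
Sum ≈ 2.4497 → 2.450 bits.

2.450 bits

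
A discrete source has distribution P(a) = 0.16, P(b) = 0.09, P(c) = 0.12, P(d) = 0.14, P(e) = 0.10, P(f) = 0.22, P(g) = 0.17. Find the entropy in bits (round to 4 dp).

2.7472 bits

H = −Σ pᵢ log₂ pᵢ.
−0.16·log₂(0.16) = 0.4230
−0.09·log₂(0.09) = 0.3127
−0.12·log₂(0.12) = 0.3671
−0.14·log₂(0.14) = 0.3971
−0.10·log₂(0.10) = 0.3322
−0.22·log₂(0.22) = 0.4806
−0.17·log₂(0.17) = 0.4346
Sum ≈ 2.7472 → 2.7472 bits.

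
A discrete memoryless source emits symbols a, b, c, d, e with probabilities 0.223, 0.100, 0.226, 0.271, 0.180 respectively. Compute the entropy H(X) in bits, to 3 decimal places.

2.256 bits

H = −Σ pᵢ log₂ pᵢ.
−0.223·log₂(0.223) = 0.4828
−0.100·log₂(0.100) = 0.3322
−0.226·log₂(0.226) = 0.4849
−0.271·log₂(0.271) = 0.5105
−0.180·log₂(0.180) = 0.4453
Sum ≈ 2.2556 → 2.256 bits.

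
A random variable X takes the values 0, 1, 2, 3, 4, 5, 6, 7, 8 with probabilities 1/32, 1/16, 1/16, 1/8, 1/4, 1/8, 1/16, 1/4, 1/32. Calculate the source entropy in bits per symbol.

Each probability is a power of 1/2, so log₂(1/p) is an integer.
H = Σ p·log₂(1/p) = 1/32·5 + 1/16·4 + 1/16·4 + 1/8·3 + 1/4·2 + 1/8·3 + 1/16·4 + 1/4·2 + 1/32·5 = 2.8125 bits.

2.8125 bits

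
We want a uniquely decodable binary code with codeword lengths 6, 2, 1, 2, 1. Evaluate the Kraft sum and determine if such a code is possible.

1.515625; no

With common denominator 2^6 = 64: Σ 2^(−ℓᵢ) = 1/64 + 16/64 + 32/64 + 16/64 + 32/64 = 97/64 = 1.515625.
Kraft's inequality requires Σ ≤ 1; here Σ = 1.515625 > 1, so no such prefix code exists.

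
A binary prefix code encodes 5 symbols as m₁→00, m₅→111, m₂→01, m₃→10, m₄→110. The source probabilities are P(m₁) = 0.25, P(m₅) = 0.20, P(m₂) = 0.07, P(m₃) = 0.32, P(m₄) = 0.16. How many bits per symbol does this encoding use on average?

2.36 bits/symbol

L̄ = Σ pᵢ·ℓᵢ = 0.25·2 + 0.20·3 + 0.07·2 + 0.32·2 + 0.16·3 = 2.36 bits/symbol.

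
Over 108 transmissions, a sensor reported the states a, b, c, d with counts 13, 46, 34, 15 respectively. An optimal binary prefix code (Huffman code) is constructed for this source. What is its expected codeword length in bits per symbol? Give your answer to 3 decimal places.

1.833 bits/symbol

Probabilities are the counts divided by 108.
Repeatedly combine the two least-probable nodes; the expected code length is the sum of the merged weights.
merge 13/108 + 5/36 → 7/27
merge 7/27 + 17/54 → 31/54
merge 23/54 + 31/54 → 1
L = 7/27 + 31/54 + 1 = 11/6 ≈ 1.833 bits/symbol.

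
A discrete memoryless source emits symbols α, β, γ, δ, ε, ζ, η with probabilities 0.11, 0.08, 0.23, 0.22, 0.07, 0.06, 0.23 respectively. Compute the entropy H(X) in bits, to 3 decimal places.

2.610 bits

H = −Σ pᵢ log₂ pᵢ.
−0.11·log₂(0.11) = 0.3503
−0.08·log₂(0.08) = 0.2915
−0.23·log₂(0.23) = 0.4877
−0.22·log₂(0.22) = 0.4806
−0.07·log₂(0.07) = 0.2686
−0.06·log₂(0.06) = 0.2435
−0.23·log₂(0.23) = 0.4877
Sum ≈ 2.6098 → 2.610 bits.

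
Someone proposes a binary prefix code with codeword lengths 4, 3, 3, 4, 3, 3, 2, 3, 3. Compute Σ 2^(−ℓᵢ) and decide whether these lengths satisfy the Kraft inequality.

1.125; no

With common denominator 2^4 = 16: Σ 2^(−ℓᵢ) = 1/16 + 2/16 + 2/16 + 1/16 + 2/16 + 2/16 + 4/16 + 2/16 + 2/16 = 18/16 = 1.125.
Kraft's inequality requires Σ ≤ 1; here Σ = 1.125 > 1, so no such prefix code exists.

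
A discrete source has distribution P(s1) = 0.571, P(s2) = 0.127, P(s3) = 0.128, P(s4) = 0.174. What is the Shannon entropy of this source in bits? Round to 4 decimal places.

H = −Σ pᵢ log₂ pᵢ.
−0.571·log₂(0.571) = 0.4616
−0.127·log₂(0.127) = 0.3781
−0.128·log₂(0.128) = 0.3796
−0.174·log₂(0.174) = 0.4390
Sum ≈ 1.6583 → 1.6583 bits.

1.6583 bits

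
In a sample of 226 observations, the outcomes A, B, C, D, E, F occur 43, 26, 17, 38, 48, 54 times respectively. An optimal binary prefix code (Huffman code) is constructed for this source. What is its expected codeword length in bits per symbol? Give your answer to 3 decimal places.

2.549 bits/symbol

Probabilities are the counts divided by 226.
Repeatedly combine the two least-probable nodes; the expected code length is the sum of the merged weights.
merge 17/226 + 13/113 → 43/226
merge 19/113 + 43/226 → 81/226
merge 43/226 + 24/113 → 91/226
merge 27/113 + 81/226 → 135/226
merge 91/226 + 135/226 → 1
L = 43/226 + 81/226 + 91/226 + 135/226 + 1 = 288/113 ≈ 2.549 bits/symbol.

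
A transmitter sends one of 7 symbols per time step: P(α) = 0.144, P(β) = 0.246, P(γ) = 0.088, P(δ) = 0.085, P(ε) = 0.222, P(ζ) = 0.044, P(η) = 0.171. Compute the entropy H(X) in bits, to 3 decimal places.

H = −Σ pᵢ log₂ pᵢ.
−0.144·log₂(0.144) = 0.4026
−0.246·log₂(0.246) = 0.4977
−0.088·log₂(0.088) = 0.3086
−0.085·log₂(0.085) = 0.3023
−0.222·log₂(0.222) = 0.4820
−0.044·log₂(0.044) = 0.1983
−0.171·log₂(0.171) = 0.4357
Sum ≈ 2.6272 → 2.627 bits.

2.627 bits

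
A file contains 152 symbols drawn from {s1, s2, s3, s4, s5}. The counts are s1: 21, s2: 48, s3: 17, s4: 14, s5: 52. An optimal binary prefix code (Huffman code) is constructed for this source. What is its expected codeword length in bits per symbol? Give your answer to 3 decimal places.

2.204 bits/symbol

Probabilities are the counts divided by 152.
Repeatedly combine the two least-probable nodes; the expected code length is the sum of the merged weights.
merge 7/76 + 17/152 → 31/152
merge 21/152 + 31/152 → 13/38
merge 6/19 + 13/38 → 25/38
merge 13/38 + 25/38 → 1
L = 31/152 + 13/38 + 25/38 + 1 = 335/152 ≈ 2.204 bits/symbol.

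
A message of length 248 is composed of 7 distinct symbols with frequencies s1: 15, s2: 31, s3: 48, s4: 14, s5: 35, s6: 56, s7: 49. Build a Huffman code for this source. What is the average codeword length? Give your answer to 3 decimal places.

2.694 bits/symbol

Probabilities are the counts divided by 248.
Repeatedly combine the two least-probable nodes; the expected code length is the sum of the merged weights.
merge 7/124 + 15/248 → 29/248
merge 29/248 + 1/8 → 15/62
merge 35/248 + 6/31 → 83/248
merge 49/248 + 7/31 → 105/248
merge 15/62 + 83/248 → 143/248
merge 105/248 + 143/248 → 1
L = 29/248 + 15/62 + 83/248 + 105/248 + 143/248 + 1 = 167/62 ≈ 2.694 bits/symbol.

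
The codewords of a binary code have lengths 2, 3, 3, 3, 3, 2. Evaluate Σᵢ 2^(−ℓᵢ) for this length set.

1

With common denominator 2^3 = 8: Σ 2^(−ℓᵢ) = 2/8 + 1/8 + 1/8 + 1/8 + 1/8 + 2/8 = 8/8 = 1.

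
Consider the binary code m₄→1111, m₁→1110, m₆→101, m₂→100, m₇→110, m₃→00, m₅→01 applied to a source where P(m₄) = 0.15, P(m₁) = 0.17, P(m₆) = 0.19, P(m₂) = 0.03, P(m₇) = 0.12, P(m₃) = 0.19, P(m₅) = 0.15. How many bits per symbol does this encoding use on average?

2.98 bits/symbol

L̄ = Σ pᵢ·ℓᵢ = 0.15·4 + 0.17·4 + 0.19·3 + 0.03·3 + 0.12·3 + 0.19·2 + 0.15·2 = 2.98 bits/symbol.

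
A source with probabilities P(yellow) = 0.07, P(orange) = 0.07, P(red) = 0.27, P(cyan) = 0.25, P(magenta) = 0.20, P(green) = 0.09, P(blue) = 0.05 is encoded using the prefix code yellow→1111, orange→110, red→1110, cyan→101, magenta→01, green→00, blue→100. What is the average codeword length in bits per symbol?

3.05 bits/symbol

L̄ = Σ pᵢ·ℓᵢ = 0.07·4 + 0.07·3 + 0.27·4 + 0.25·3 + 0.20·2 + 0.09·2 + 0.05·3 = 3.05 bits/symbol.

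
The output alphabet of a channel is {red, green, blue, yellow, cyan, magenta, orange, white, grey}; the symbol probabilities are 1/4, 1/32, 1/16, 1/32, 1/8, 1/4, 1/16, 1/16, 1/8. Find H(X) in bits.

Each probability is a power of 1/2, so log₂(1/p) is an integer.
H = Σ p·log₂(1/p) = 1/4·2 + 1/32·5 + 1/16·4 + 1/32·5 + 1/8·3 + 1/4·2 + 1/16·4 + 1/16·4 + 1/8·3 = 2.8125 bits.

2.8125 bits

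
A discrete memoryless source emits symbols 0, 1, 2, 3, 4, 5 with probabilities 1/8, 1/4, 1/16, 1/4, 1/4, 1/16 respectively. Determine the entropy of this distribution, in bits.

2.375 bits

Each probability is a power of 1/2, so log₂(1/p) is an integer.
H = Σ p·log₂(1/p) = 1/8·3 + 1/4·2 + 1/16·4 + 1/4·2 + 1/4·2 + 1/16·4 = 2.375 bits.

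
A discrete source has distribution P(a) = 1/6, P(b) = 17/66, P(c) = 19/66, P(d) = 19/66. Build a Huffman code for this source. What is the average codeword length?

2 bits/symbol

Repeatedly combine the two least-probable nodes; the expected code length is the sum of the merged weights.
merge 1/6 + 17/66 → 14/33
merge 19/66 + 19/66 → 19/33
merge 14/33 + 19/33 → 1
L = 14/33 + 19/33 + 1 = 2 bits/symbol.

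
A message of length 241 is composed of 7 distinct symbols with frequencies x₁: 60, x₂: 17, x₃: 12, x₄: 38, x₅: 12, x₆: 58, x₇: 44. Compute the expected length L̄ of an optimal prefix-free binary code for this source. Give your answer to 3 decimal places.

Probabilities are the counts divided by 241.
Repeatedly combine the two least-probable nodes; the expected code length is the sum of the merged weights.
merge 12/241 + 12/241 → 24/241
merge 17/241 + 24/241 → 41/241
merge 38/241 + 41/241 → 79/241
merge 44/241 + 58/241 → 102/241
merge 60/241 + 79/241 → 139/241
merge 102/241 + 139/241 → 1
L = 24/241 + 41/241 + 79/241 + 102/241 + 139/241 + 1 = 626/241 ≈ 2.598 bits/symbol.

2.598 bits/symbol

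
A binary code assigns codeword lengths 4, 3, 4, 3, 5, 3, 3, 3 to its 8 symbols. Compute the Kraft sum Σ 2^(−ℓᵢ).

0.78125

With common denominator 2^5 = 32: Σ 2^(−ℓᵢ) = 2/32 + 4/32 + 2/32 + 4/32 + 1/32 + 4/32 + 4/32 + 4/32 = 25/32 = 0.78125.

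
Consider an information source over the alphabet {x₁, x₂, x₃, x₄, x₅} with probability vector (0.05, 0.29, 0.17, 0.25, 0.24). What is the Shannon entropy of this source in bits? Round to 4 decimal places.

H = −Σ pᵢ log₂ pᵢ.
−0.05·log₂(0.05) = 0.2161
−0.29·log₂(0.29) = 0.5179
−0.17·log₂(0.17) = 0.4346
−0.25·log₂(0.25) = 0.5000
−0.24·log₂(0.24) = 0.4941
Sum ≈ 2.1627 → 2.1627 bits.

2.1627 bits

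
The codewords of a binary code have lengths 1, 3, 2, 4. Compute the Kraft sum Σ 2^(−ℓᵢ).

With common denominator 2^4 = 16: Σ 2^(−ℓᵢ) = 8/16 + 2/16 + 4/16 + 1/16 = 15/16 = 0.9375.

0.9375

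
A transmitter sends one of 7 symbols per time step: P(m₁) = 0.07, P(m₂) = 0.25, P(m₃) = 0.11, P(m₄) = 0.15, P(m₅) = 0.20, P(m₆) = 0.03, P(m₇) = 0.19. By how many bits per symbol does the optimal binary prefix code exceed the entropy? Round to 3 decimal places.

Entropy H = −Σ p log₂ p ≈ 2.6008 bits.
Huffman merges: 3/100+7/100→1/10; 1/10+11/100→21/100; 3/20+19/100→17/50; 1/5+21/100→41/100; 1/4+17/50→59/100; 41/100+59/100→1. L = 53/20 ≈ 2.6500.
L − H = 2.6500 − 2.6008 = 0.049 bits.

0.049 bits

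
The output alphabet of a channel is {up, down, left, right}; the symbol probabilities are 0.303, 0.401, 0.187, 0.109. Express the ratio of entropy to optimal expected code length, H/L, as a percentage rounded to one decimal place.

Entropy H = −Σ p log₂ p ≈ 1.8515 bits.
Huffman merges: 109/1000+187/1000→37/125; 37/125+303/1000→599/1000; 401/1000+599/1000→1. L = 379/200 ≈ 1.8950.
Efficiency = H/L = 1.8515/1.8950 = 97.7%.

97.7%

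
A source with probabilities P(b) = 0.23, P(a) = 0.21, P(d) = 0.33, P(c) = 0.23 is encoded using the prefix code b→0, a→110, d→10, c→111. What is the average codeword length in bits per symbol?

2.21 bits/symbol

L̄ = Σ pᵢ·ℓᵢ = 0.23·1 + 0.21·3 + 0.33·2 + 0.23·3 = 2.21 bits/symbol.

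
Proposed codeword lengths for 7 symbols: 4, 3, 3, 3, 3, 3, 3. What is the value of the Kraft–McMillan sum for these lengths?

With common denominator 2^4 = 16: Σ 2^(−ℓᵢ) = 1/16 + 2/16 + 2/16 + 2/16 + 2/16 + 2/16 + 2/16 = 13/16 = 0.8125.

0.8125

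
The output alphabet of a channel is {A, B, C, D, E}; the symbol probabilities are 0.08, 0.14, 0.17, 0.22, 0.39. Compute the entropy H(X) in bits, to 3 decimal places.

H = −Σ pᵢ log₂ pᵢ.
−0.08·log₂(0.08) = 0.2915
−0.14·log₂(0.14) = 0.3971
−0.17·log₂(0.17) = 0.4346
−0.22·log₂(0.22) = 0.4806
−0.39·log₂(0.39) = 0.5298
Sum ≈ 2.1336 → 2.134 bits.

2.134 bits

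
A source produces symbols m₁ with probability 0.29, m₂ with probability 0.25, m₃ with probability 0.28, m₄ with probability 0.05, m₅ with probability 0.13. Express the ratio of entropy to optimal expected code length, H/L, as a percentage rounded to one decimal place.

97.7%

Entropy H = −Σ p log₂ p ≈ 2.1309 bits.
Huffman merges: 1/20+13/100→9/50; 9/50+1/4→43/100; 7/25+29/100→57/100; 43/100+57/100→1. L = 109/50 ≈ 2.1800.
Efficiency = H/L = 2.1309/2.1800 = 97.7%.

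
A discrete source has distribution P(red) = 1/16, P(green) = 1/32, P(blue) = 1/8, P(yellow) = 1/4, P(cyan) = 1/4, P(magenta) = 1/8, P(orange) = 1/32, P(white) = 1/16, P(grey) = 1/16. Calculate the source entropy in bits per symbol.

Each probability is a power of 1/2, so log₂(1/p) is an integer.
H = Σ p·log₂(1/p) = 1/16·4 + 1/32·5 + 1/8·3 + 1/4·2 + 1/4·2 + 1/8·3 + 1/32·5 + 1/16·4 + 1/16·4 = 2.8125 bits.

2.8125 bits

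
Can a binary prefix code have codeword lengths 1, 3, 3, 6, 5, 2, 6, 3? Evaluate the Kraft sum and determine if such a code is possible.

1.1875; no

With common denominator 2^6 = 64: Σ 2^(−ℓᵢ) = 32/64 + 8/64 + 8/64 + 1/64 + 2/64 + 16/64 + 1/64 + 8/64 = 76/64 = 1.1875.
Kraft's inequality requires Σ ≤ 1; here Σ = 1.1875 > 1, so no such prefix code exists.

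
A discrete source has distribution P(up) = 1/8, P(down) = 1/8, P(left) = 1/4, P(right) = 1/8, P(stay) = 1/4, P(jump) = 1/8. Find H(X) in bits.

2.5 bits

Each probability is a power of 1/2, so log₂(1/p) is an integer.
H = Σ p·log₂(1/p) = 1/8·3 + 1/8·3 + 1/4·2 + 1/8·3 + 1/4·2 + 1/8·3 = 2.5 bits.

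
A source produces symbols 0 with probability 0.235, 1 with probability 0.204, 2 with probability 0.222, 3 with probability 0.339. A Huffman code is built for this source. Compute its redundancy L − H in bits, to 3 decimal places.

0.030 bits

Entropy H = −Σ p log₂ p ≈ 1.9699 bits.
Huffman merges: 51/250+111/500→213/500; 47/200+339/1000→287/500; 213/500+287/500→1. L = 2 ≈ 2.0000.
L − H = 2.0000 − 1.9699 = 0.030 bits.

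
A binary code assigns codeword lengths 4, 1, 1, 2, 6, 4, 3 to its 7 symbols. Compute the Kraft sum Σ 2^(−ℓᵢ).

1.515625

With common denominator 2^6 = 64: Σ 2^(−ℓᵢ) = 4/64 + 32/64 + 32/64 + 16/64 + 1/64 + 4/64 + 8/64 = 97/64 = 1.515625.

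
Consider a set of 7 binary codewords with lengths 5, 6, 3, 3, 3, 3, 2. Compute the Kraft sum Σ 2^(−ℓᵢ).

With common denominator 2^6 = 64: Σ 2^(−ℓᵢ) = 2/64 + 1/64 + 8/64 + 8/64 + 8/64 + 8/64 + 16/64 = 51/64 = 0.796875.

0.796875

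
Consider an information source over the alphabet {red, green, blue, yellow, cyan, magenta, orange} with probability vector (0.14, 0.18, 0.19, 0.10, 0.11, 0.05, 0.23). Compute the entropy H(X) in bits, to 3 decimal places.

2.684 bits

H = −Σ pᵢ log₂ pᵢ.
−0.14·log₂(0.14) = 0.3971
−0.18·log₂(0.18) = 0.4453
−0.19·log₂(0.19) = 0.4552
−0.10·log₂(0.10) = 0.3322
−0.11·log₂(0.11) = 0.3503
−0.05·log₂(0.05) = 0.2161
−0.23·log₂(0.23) = 0.4877
Sum ≈ 2.6839 → 2.684 bits.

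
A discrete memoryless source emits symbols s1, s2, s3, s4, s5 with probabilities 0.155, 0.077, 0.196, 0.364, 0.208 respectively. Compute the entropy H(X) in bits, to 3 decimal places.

H = −Σ pᵢ log₂ pᵢ.
−0.155·log₂(0.155) = 0.4169
−0.077·log₂(0.077) = 0.2848
−0.196·log₂(0.196) = 0.4608
−0.364·log₂(0.364) = 0.5307
−0.208·log₂(0.208) = 0.4712
Sum ≈ 2.1644 → 2.164 bits.

2.164 bits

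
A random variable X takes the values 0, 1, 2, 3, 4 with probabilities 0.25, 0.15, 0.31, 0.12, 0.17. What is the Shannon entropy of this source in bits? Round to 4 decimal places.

2.2360 bits

H = −Σ pᵢ log₂ pᵢ.
−0.25·log₂(0.25) = 0.5000
−0.15·log₂(0.15) = 0.4105
−0.31·log₂(0.31) = 0.5238
−0.12·log₂(0.12) = 0.3671
−0.17·log₂(0.17) = 0.4346
Sum ≈ 2.2360 → 2.2360 bits.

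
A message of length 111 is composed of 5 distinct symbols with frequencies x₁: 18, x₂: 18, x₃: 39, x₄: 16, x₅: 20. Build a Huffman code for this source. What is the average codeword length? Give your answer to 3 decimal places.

Probabilities are the counts divided by 111.
Repeatedly combine the two least-probable nodes; the expected code length is the sum of the merged weights.
merge 16/111 + 6/37 → 34/111
merge 6/37 + 20/111 → 38/111
merge 34/111 + 38/111 → 24/37
merge 13/37 + 24/37 → 1
L = 34/111 + 38/111 + 24/37 + 1 = 85/37 ≈ 2.297 bits/symbol.

2.297 bits/symbol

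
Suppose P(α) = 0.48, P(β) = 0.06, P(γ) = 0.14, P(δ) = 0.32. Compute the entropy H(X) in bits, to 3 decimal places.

1.675 bits

H = −Σ pᵢ log₂ pᵢ.
−0.48·log₂(0.48) = 0.5083
−0.06·log₂(0.06) = 0.2435
−0.14·log₂(0.14) = 0.3971
−0.32·log₂(0.32) = 0.5260
Sum ≈ 1.6749 → 1.675 bits.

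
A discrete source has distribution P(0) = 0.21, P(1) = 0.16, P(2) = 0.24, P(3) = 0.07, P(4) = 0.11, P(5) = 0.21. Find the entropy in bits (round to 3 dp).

H = −Σ pᵢ log₂ pᵢ.
−0.21·log₂(0.21) = 0.4728
−0.16·log₂(0.16) = 0.4230
−0.24·log₂(0.24) = 0.4941
−0.07·log₂(0.07) = 0.2686
−0.11·log₂(0.11) = 0.3503
−0.21·log₂(0.21) = 0.4728
Sum ≈ 2.4816 → 2.482 bits.

2.482 bits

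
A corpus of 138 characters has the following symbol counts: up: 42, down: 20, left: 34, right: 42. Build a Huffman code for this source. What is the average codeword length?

Probabilities are the counts divided by 138.
Repeatedly combine the two least-probable nodes; the expected code length is the sum of the merged weights.
merge 10/69 + 17/69 → 9/23
merge 7/23 + 7/23 → 14/23
merge 9/23 + 14/23 → 1
L = 9/23 + 14/23 + 1 = 2 bits/symbol.

2 bits/symbol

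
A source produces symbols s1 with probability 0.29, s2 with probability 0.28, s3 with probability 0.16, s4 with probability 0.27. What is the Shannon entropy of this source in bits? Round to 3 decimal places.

H = −Σ pᵢ log₂ pᵢ.
−0.29·log₂(0.29) = 0.5179
−0.28·log₂(0.28) = 0.5142
−0.16·log₂(0.16) = 0.4230
−0.27·log₂(0.27) = 0.5100
Sum ≈ 1.9652 → 1.965 bits.

1.965 bits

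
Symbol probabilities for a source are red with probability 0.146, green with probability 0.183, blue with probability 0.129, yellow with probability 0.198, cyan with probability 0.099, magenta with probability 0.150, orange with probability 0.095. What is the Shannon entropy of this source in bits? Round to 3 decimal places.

H = −Σ pᵢ log₂ pᵢ.
−0.146·log₂(0.146) = 0.4053
−0.183·log₂(0.183) = 0.4484
−0.129·log₂(0.129) = 0.3811
−0.198·log₂(0.198) = 0.4626
−0.099·log₂(0.099) = 0.3303
−0.150·log₂(0.150) = 0.4105
−0.095·log₂(0.095) = 0.3226
Sum ≈ 2.7609 → 2.761 bits.

2.761 bits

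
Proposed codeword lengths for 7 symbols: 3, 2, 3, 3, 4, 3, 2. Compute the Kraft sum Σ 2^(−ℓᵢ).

With common denominator 2^4 = 16: Σ 2^(−ℓᵢ) = 2/16 + 4/16 + 2/16 + 2/16 + 1/16 + 2/16 + 4/16 = 17/16 = 1.0625.

1.0625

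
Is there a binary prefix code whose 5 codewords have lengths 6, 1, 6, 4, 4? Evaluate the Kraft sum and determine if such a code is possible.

0.65625; yes

With common denominator 2^6 = 64: Σ 2^(−ℓᵢ) = 1/64 + 32/64 + 1/64 + 4/64 + 4/64 = 42/64 = 0.65625.
Kraft's inequality requires Σ ≤ 1; here Σ = 0.65625 ≤ 1, so such a prefix code exists.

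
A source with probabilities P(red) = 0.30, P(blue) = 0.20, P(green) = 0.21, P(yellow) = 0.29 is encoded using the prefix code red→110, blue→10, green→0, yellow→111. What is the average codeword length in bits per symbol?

2.38 bits/symbol

L̄ = Σ pᵢ·ℓᵢ = 0.30·3 + 0.20·2 + 0.21·1 + 0.29·3 = 2.38 bits/symbol.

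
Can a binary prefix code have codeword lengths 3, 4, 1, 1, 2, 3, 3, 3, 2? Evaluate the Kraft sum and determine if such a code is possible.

With common denominator 2^4 = 16: Σ 2^(−ℓᵢ) = 2/16 + 1/16 + 8/16 + 8/16 + 4/16 + 2/16 + 2/16 + 2/16 + 4/16 = 33/16 = 2.0625.
Kraft's inequality requires Σ ≤ 1; here Σ = 2.0625 > 1, so no such prefix code exists.

2.0625; no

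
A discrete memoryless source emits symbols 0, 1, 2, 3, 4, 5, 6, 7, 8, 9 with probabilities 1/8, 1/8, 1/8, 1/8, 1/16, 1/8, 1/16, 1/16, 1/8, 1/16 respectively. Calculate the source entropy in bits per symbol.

3.25 bits

Each probability is a power of 1/2, so log₂(1/p) is an integer.
H = Σ p·log₂(1/p) = 1/8·3 + 1/8·3 + 1/8·3 + 1/8·3 + 1/16·4 + 1/8·3 + 1/16·4 + 1/16·4 + 1/8·3 + 1/16·4 = 3.25 bits.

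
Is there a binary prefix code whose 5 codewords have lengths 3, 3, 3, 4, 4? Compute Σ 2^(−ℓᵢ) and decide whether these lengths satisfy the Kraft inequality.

With common denominator 2^4 = 16: Σ 2^(−ℓᵢ) = 2/16 + 2/16 + 2/16 + 1/16 + 1/16 = 8/16 = 0.5.
Kraft's inequality requires Σ ≤ 1; here Σ = 0.5 ≤ 1, so such a prefix code exists.

0.5; yes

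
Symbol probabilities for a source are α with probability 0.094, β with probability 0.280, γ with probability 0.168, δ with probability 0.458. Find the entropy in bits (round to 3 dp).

H = −Σ pᵢ log₂ pᵢ.
−0.094·log₂(0.094) = 0.3207
−0.280·log₂(0.280) = 0.5142
−0.168·log₂(0.168) = 0.4323
−0.458·log₂(0.458) = 0.5160
Sum ≈ 1.7832 → 1.783 bits.

1.783 bits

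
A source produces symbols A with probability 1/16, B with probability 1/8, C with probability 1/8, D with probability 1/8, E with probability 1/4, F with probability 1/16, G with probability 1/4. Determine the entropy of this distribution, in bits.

Each probability is a power of 1/2, so log₂(1/p) is an integer.
H = Σ p·log₂(1/p) = 1/16·4 + 1/8·3 + 1/8·3 + 1/8·3 + 1/4·2 + 1/16·4 + 1/4·2 = 2.625 bits.

2.625 bits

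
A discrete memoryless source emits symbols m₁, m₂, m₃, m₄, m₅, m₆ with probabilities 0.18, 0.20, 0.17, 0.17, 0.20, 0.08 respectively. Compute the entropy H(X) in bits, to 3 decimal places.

2.535 bits

H = −Σ pᵢ log₂ pᵢ.
−0.18·log₂(0.18) = 0.4453
−0.20·log₂(0.20) = 0.4644
−0.17·log₂(0.17) = 0.4346
−0.17·log₂(0.17) = 0.4346
−0.20·log₂(0.20) = 0.4644
−0.08·log₂(0.08) = 0.2915
Sum ≈ 2.5348 → 2.535 bits.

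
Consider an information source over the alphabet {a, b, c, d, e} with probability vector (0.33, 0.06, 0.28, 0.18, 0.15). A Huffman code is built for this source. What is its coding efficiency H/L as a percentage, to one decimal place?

Entropy H = −Σ p log₂ p ≈ 2.1414 bits.
Huffman merges: 3/50+3/20→21/100; 9/50+21/100→39/100; 7/25+33/100→61/100; 39/100+61/100→1. L = 221/100 ≈ 2.2100.
Efficiency = H/L = 2.1414/2.2100 = 96.9%.

96.9%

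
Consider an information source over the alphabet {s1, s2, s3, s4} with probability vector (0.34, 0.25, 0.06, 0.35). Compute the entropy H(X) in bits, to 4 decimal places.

H = −Σ pᵢ log₂ pᵢ.
−0.34·log₂(0.34) = 0.5292
−0.25·log₂(0.25) = 0.5000
−0.06·log₂(0.06) = 0.2435
−0.35·log₂(0.35) = 0.5301
Sum ≈ 1.8028 → 1.8028 bits.

1.8028 bits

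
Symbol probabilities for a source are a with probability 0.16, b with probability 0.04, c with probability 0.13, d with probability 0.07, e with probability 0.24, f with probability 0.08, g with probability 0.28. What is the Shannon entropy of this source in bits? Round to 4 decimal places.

2.5598 bits

H = −Σ pᵢ log₂ pᵢ.
−0.16·log₂(0.16) = 0.4230
−0.04·log₂(0.04) = 0.1858
−0.13·log₂(0.13) = 0.3826
−0.07·log₂(0.07) = 0.2686
−0.24·log₂(0.24) = 0.4941
−0.08·log₂(0.08) = 0.2915
−0.28·log₂(0.28) = 0.5142
Sum ≈ 2.5598 → 2.5598 bits.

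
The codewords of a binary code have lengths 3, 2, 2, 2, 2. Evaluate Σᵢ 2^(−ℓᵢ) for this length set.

With common denominator 2^3 = 8: Σ 2^(−ℓᵢ) = 1/8 + 2/8 + 2/8 + 2/8 + 2/8 = 9/8 = 1.125.

1.125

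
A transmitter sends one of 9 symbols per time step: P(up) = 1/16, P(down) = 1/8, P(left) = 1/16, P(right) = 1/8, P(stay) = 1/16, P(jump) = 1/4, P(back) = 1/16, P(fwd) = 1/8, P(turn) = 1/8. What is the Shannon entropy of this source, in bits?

Each probability is a power of 1/2, so log₂(1/p) is an integer.
H = Σ p·log₂(1/p) = 1/16·4 + 1/8·3 + 1/16·4 + 1/8·3 + 1/16·4 + 1/4·2 + 1/16·4 + 1/8·3 + 1/8·3 = 3 bits.

3 bits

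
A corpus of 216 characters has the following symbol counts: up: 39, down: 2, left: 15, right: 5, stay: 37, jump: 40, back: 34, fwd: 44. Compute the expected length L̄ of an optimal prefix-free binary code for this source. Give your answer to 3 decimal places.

Probabilities are the counts divided by 216.
Repeatedly combine the two least-probable nodes; the expected code length is the sum of the merged weights.
merge 1/108 + 5/216 → 7/216
merge 7/216 + 5/72 → 11/108
merge 11/108 + 17/108 → 7/27
merge 37/216 + 13/72 → 19/54
merge 5/27 + 11/54 → 7/18
merge 7/27 + 19/54 → 11/18
merge 7/18 + 11/18 → 1
L = 7/216 + 11/108 + 7/27 + 19/54 + 7/18 + 11/18 + 1 = 593/216 ≈ 2.745 bits/symbol.

2.745 bits/symbol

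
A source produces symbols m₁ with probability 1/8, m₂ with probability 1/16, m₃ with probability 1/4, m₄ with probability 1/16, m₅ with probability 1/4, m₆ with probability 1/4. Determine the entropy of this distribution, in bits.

2.375 bits

Each probability is a power of 1/2, so log₂(1/p) is an integer.
H = Σ p·log₂(1/p) = 1/8·3 + 1/16·4 + 1/4·2 + 1/16·4 + 1/4·2 + 1/4·2 = 2.375 bits.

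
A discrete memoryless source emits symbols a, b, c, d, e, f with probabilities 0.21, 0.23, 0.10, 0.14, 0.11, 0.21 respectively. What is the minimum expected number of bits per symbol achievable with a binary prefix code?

Repeatedly combine the two least-probable nodes; the expected code length is the sum of the merged weights.
merge 1/10 + 11/100 → 21/100
merge 7/50 + 21/100 → 7/20
merge 21/100 + 21/100 → 21/50
merge 23/100 + 7/20 → 29/50
merge 21/50 + 29/50 → 1
L = 21/100 + 7/20 + 21/50 + 29/50 + 1 = 64/25 = 2.56 bits/symbol.

2.56 bits/symbol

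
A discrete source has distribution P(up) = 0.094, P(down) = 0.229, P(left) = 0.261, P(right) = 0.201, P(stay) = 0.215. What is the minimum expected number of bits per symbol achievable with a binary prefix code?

2.295 bits/symbol

Repeatedly combine the two least-probable nodes; the expected code length is the sum of the merged weights.
merge 47/500 + 201/1000 → 59/200
merge 43/200 + 229/1000 → 111/250
merge 261/1000 + 59/200 → 139/250
merge 111/250 + 139/250 → 1
L = 59/200 + 111/250 + 139/250 + 1 = 459/200 = 2.295 bits/symbol.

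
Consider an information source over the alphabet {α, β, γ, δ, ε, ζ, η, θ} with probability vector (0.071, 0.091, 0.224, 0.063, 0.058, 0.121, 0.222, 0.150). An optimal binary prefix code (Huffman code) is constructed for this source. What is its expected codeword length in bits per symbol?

2.837 bits/symbol

Repeatedly combine the two least-probable nodes; the expected code length is the sum of the merged weights.
merge 29/500 + 63/1000 → 121/1000
merge 71/1000 + 91/1000 → 81/500
merge 121/1000 + 121/1000 → 121/500
merge 3/20 + 81/500 → 39/125
merge 111/500 + 28/125 → 223/500
merge 121/500 + 39/125 → 277/500
merge 223/500 + 277/500 → 1
L = 121/1000 + 81/500 + 121/500 + 39/125 + 223/500 + 277/500 + 1 = 2837/1000 = 2.837 bits/symbol.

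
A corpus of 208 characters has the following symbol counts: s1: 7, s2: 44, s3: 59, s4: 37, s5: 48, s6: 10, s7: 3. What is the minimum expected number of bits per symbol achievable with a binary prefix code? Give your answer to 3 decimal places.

Probabilities are the counts divided by 208.
Repeatedly combine the two least-probable nodes; the expected code length is the sum of the merged weights.
merge 3/208 + 7/208 → 5/104
merge 5/104 + 5/104 → 5/52
merge 5/52 + 37/208 → 57/208
merge 11/52 + 3/13 → 23/52
merge 57/208 + 59/208 → 29/52
merge 23/52 + 29/52 → 1
L = 5/104 + 5/52 + 57/208 + 23/52 + 29/52 + 1 = 503/208 ≈ 2.418 bits/symbol.

2.418 bits/symbol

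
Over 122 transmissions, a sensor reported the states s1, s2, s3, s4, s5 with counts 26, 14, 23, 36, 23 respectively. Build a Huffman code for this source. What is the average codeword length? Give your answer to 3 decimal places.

2.303 bits/symbol

Probabilities are the counts divided by 122.
Repeatedly combine the two least-probable nodes; the expected code length is the sum of the merged weights.
merge 7/61 + 23/122 → 37/122
merge 23/122 + 13/61 → 49/122
merge 18/61 + 37/122 → 73/122
merge 49/122 + 73/122 → 1
L = 37/122 + 49/122 + 73/122 + 1 = 281/122 ≈ 2.303 bits/symbol.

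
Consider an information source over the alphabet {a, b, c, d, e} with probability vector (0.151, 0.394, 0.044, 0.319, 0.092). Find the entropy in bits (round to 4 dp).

1.9821 bits

H = −Σ pᵢ log₂ pᵢ.
−0.151·log₂(0.151) = 0.4118
−0.394·log₂(0.394) = 0.5294
−0.044·log₂(0.044) = 0.1983
−0.319·log₂(0.319) = 0.5258
−0.092·log₂(0.092) = 0.3167
Sum ≈ 1.9821 → 1.9821 bits.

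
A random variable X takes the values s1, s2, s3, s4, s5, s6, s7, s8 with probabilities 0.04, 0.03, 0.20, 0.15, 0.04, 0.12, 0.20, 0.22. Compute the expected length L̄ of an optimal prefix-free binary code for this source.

Repeatedly combine the two least-probable nodes; the expected code length is the sum of the merged weights.
merge 3/100 + 1/25 → 7/100
merge 1/25 + 7/100 → 11/100
merge 11/100 + 3/25 → 23/100
merge 3/20 + 1/5 → 7/20
merge 1/5 + 11/50 → 21/50
merge 23/100 + 7/20 → 29/50
merge 21/50 + 29/50 → 1
L = 7/100 + 11/100 + 23/100 + 7/20 + 21/50 + 29/50 + 1 = 69/25 = 2.76 bits/symbol.

2.76 bits/symbol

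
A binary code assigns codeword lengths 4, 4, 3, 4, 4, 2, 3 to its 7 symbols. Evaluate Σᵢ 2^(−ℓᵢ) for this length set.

With common denominator 2^4 = 16: Σ 2^(−ℓᵢ) = 1/16 + 1/16 + 2/16 + 1/16 + 1/16 + 4/16 + 2/16 = 12/16 = 0.75.

0.75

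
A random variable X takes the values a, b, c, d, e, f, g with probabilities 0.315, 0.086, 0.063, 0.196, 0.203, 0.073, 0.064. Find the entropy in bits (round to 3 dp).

H = −Σ pᵢ log₂ pᵢ.
−0.315·log₂(0.315) = 0.5250
−0.086·log₂(0.086) = 0.3044
−0.063·log₂(0.063) = 0.2513
−0.196·log₂(0.196) = 0.4608
−0.203·log₂(0.203) = 0.4670
−0.073·log₂(0.073) = 0.2756
−0.064·log₂(0.064) = 0.2538
Sum ≈ 2.5379 → 2.538 bits.

2.538 bits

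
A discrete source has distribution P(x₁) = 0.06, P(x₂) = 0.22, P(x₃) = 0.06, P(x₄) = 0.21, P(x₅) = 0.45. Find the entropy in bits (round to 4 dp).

1.9589 bits

H = −Σ pᵢ log₂ pᵢ.
−0.06·log₂(0.06) = 0.2435
−0.22·log₂(0.22) = 0.4806
−0.06·log₂(0.06) = 0.2435
−0.21·log₂(0.21) = 0.4728
−0.45·log₂(0.45) = 0.5184
Sum ≈ 1.9589 → 1.9589 bits.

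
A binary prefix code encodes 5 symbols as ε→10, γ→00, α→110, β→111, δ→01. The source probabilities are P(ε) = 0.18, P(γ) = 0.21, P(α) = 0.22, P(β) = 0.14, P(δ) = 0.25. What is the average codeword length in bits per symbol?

2.36 bits/symbol

L̄ = Σ pᵢ·ℓᵢ = 0.18·2 + 0.21·2 + 0.22·3 + 0.14·3 + 0.25·2 = 2.36 bits/symbol.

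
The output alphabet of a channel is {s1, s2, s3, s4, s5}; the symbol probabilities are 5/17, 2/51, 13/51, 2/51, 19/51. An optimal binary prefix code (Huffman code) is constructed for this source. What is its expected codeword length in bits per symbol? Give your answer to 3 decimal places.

2.039 bits/symbol

Repeatedly combine the two least-probable nodes; the expected code length is the sum of the merged weights.
merge 2/51 + 2/51 → 4/51
merge 4/51 + 13/51 → 1/3
merge 5/17 + 1/3 → 32/51
merge 19/51 + 32/51 → 1
L = 4/51 + 1/3 + 32/51 + 1 = 104/51 ≈ 2.039 bits/symbol.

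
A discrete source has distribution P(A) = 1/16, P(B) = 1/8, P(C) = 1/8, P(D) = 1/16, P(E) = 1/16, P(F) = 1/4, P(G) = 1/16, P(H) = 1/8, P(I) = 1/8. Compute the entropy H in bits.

Each probability is a power of 1/2, so log₂(1/p) is an integer.
H = Σ p·log₂(1/p) = 1/16·4 + 1/8·3 + 1/8·3 + 1/16·4 + 1/16·4 + 1/4·2 + 1/16·4 + 1/8·3 + 1/8·3 = 3 bits.

3 bits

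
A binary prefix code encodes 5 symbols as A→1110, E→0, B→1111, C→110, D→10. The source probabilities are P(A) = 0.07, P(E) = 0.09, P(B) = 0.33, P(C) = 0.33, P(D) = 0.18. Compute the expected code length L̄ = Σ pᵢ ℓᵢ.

3.04 bits/symbol

L̄ = Σ pᵢ·ℓᵢ = 0.07·4 + 0.09·1 + 0.33·4 + 0.33·3 + 0.18·2 = 3.04 bits/symbol.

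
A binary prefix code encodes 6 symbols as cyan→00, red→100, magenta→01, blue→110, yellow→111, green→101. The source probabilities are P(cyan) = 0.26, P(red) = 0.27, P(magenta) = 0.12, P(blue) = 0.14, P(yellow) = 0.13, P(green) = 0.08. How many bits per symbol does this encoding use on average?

2.62 bits/symbol

L̄ = Σ pᵢ·ℓᵢ = 0.26·2 + 0.27·3 + 0.12·2 + 0.14·3 + 0.13·3 + 0.08·3 = 2.62 bits/symbol.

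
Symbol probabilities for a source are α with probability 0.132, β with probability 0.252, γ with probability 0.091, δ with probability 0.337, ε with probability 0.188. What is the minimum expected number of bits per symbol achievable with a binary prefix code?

Repeatedly combine the two least-probable nodes; the expected code length is the sum of the merged weights.
merge 91/1000 + 33/250 → 223/1000
merge 47/250 + 223/1000 → 411/1000
merge 63/250 + 337/1000 → 589/1000
merge 411/1000 + 589/1000 → 1
L = 223/1000 + 411/1000 + 589/1000 + 1 = 2223/1000 = 2.223 bits/symbol.

2.223 bits/symbol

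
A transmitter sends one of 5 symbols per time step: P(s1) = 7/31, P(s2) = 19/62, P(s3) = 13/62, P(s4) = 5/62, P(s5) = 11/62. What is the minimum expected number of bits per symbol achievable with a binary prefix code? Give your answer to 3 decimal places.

Repeatedly combine the two least-probable nodes; the expected code length is the sum of the merged weights.
merge 5/62 + 11/62 → 8/31
merge 13/62 + 7/31 → 27/62
merge 8/31 + 19/62 → 35/62
merge 27/62 + 35/62 → 1
L = 8/31 + 27/62 + 35/62 + 1 = 70/31 ≈ 2.258 bits/symbol.

2.258 bits/symbol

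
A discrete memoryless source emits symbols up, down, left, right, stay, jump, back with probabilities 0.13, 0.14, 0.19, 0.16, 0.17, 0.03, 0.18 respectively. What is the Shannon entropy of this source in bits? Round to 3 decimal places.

H = −Σ pᵢ log₂ pᵢ.
−0.13·log₂(0.13) = 0.3826
−0.14·log₂(0.14) = 0.3971
−0.19·log₂(0.19) = 0.4552
−0.16·log₂(0.16) = 0.4230
−0.17·log₂(0.17) = 0.4346
−0.03·log₂(0.03) = 0.1518
−0.18·log₂(0.18) = 0.4453
Sum ≈ 2.6897 → 2.690 bits.

2.690 bits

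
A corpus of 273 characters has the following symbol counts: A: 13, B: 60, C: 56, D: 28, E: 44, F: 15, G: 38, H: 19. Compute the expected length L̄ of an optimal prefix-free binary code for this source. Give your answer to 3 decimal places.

2.850 bits/symbol

Probabilities are the counts divided by 273.
Repeatedly combine the two least-probable nodes; the expected code length is the sum of the merged weights.
merge 1/21 + 5/91 → 4/39
merge 19/273 + 4/39 → 47/273
merge 4/39 + 38/273 → 22/91
merge 44/273 + 47/273 → 1/3
merge 8/39 + 20/91 → 116/273
merge 22/91 + 1/3 → 157/273
merge 116/273 + 157/273 → 1
L = 4/39 + 47/273 + 22/91 + 1/3 + 116/273 + 157/273 + 1 = 778/273 ≈ 2.850 bits/symbol.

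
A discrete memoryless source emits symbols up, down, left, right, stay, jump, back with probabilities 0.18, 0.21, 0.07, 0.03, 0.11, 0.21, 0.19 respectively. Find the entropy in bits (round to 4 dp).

2.6168 bits

H = −Σ pᵢ log₂ pᵢ.
−0.18·log₂(0.18) = 0.4453
−0.21·log₂(0.21) = 0.4728
−0.07·log₂(0.07) = 0.2686
−0.03·log₂(0.03) = 0.1518
−0.11·log₂(0.11) = 0.3503
−0.21·log₂(0.21) = 0.4728
−0.19·log₂(0.19) = 0.4552
Sum ≈ 2.6168 → 2.6168 bits.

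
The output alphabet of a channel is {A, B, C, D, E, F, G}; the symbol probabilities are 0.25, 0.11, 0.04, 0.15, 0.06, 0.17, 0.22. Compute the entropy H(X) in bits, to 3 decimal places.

2.605 bits

H = −Σ pᵢ log₂ pᵢ.
−0.25·log₂(0.25) = 0.5000
−0.11·log₂(0.11) = 0.3503
−0.04·log₂(0.04) = 0.1858
−0.15·log₂(0.15) = 0.4105
−0.06·log₂(0.06) = 0.2435
−0.17·log₂(0.17) = 0.4346
−0.22·log₂(0.22) = 0.4806
Sum ≈ 2.6053 → 2.605 bits.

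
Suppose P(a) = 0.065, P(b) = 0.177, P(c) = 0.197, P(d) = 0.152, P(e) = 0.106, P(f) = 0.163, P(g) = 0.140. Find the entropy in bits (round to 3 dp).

2.740 bits

H = −Σ pᵢ log₂ pᵢ.
−0.065·log₂(0.065) = 0.2563
−0.177·log₂(0.177) = 0.4422
−0.197·log₂(0.197) = 0.4617
−0.152·log₂(0.152) = 0.4131
−0.106·log₂(0.106) = 0.3432
−0.163·log₂(0.163) = 0.4266
−0.140·log₂(0.140) = 0.3971
Sum ≈ 2.7402 → 2.740 bits.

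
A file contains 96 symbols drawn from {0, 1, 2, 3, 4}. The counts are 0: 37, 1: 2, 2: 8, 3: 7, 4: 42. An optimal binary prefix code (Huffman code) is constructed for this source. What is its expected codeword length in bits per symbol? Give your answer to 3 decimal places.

1.833 bits/symbol

Probabilities are the counts divided by 96.
Repeatedly combine the two least-probable nodes; the expected code length is the sum of the merged weights.
merge 1/48 + 7/96 → 3/32
merge 1/12 + 3/32 → 17/96
merge 17/96 + 37/96 → 9/16
merge 7/16 + 9/16 → 1
L = 3/32 + 17/96 + 9/16 + 1 = 11/6 ≈ 1.833 bits/symbol.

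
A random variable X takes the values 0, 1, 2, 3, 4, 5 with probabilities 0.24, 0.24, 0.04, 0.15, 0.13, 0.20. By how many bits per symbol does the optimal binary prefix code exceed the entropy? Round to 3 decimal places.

0.058 bits

Entropy H = −Σ p log₂ p ≈ 2.4316 bits.
Huffman merges: 1/25+13/100→17/100; 3/20+17/100→8/25; 1/5+6/25→11/25; 6/25+8/25→14/25; 11/25+14/25→1. L = 249/100 ≈ 2.4900.
L − H = 2.4900 − 2.4316 = 0.058 bits.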